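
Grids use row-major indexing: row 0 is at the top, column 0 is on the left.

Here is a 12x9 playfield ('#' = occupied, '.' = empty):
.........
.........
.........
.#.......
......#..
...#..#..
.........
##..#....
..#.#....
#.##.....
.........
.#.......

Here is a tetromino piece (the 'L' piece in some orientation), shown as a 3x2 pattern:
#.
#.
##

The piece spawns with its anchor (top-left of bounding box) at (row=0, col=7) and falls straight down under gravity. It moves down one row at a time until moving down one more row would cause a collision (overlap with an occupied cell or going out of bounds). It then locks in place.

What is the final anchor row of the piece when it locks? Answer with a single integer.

Answer: 9

Derivation:
Spawn at (row=0, col=7). Try each row:
  row 0: fits
  row 1: fits
  row 2: fits
  row 3: fits
  row 4: fits
  row 5: fits
  row 6: fits
  row 7: fits
  row 8: fits
  row 9: fits
  row 10: blocked -> lock at row 9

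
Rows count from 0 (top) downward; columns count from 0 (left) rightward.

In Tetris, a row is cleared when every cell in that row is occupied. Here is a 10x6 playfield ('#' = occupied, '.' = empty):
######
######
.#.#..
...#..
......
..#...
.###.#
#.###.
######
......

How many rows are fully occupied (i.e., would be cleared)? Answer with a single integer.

Answer: 3

Derivation:
Check each row:
  row 0: 0 empty cells -> FULL (clear)
  row 1: 0 empty cells -> FULL (clear)
  row 2: 4 empty cells -> not full
  row 3: 5 empty cells -> not full
  row 4: 6 empty cells -> not full
  row 5: 5 empty cells -> not full
  row 6: 2 empty cells -> not full
  row 7: 2 empty cells -> not full
  row 8: 0 empty cells -> FULL (clear)
  row 9: 6 empty cells -> not full
Total rows cleared: 3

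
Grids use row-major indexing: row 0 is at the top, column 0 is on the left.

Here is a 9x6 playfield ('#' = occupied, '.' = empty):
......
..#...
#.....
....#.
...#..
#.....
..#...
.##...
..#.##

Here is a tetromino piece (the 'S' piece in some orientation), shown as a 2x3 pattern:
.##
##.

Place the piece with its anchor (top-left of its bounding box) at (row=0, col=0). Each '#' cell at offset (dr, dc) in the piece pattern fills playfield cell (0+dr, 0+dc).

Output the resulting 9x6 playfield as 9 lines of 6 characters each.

Answer: .##...
###...
#.....
....#.
...#..
#.....
..#...
.##...
..#.##

Derivation:
Fill (0+0,0+1) = (0,1)
Fill (0+0,0+2) = (0,2)
Fill (0+1,0+0) = (1,0)
Fill (0+1,0+1) = (1,1)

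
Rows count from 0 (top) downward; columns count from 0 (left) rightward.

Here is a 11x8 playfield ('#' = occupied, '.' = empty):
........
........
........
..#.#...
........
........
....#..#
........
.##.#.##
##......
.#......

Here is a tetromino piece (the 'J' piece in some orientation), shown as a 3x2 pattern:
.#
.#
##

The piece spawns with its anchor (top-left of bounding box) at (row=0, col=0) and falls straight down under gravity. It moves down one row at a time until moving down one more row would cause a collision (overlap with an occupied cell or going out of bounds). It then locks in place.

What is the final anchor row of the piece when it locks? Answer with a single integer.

Answer: 5

Derivation:
Spawn at (row=0, col=0). Try each row:
  row 0: fits
  row 1: fits
  row 2: fits
  row 3: fits
  row 4: fits
  row 5: fits
  row 6: blocked -> lock at row 5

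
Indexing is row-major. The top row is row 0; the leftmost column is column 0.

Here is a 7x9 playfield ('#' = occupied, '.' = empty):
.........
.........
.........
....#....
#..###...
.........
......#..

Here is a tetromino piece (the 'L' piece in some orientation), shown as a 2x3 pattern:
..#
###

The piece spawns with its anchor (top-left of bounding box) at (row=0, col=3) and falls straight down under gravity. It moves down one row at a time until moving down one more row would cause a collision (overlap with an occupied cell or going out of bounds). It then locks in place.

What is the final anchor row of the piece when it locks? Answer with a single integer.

Spawn at (row=0, col=3). Try each row:
  row 0: fits
  row 1: fits
  row 2: blocked -> lock at row 1

Answer: 1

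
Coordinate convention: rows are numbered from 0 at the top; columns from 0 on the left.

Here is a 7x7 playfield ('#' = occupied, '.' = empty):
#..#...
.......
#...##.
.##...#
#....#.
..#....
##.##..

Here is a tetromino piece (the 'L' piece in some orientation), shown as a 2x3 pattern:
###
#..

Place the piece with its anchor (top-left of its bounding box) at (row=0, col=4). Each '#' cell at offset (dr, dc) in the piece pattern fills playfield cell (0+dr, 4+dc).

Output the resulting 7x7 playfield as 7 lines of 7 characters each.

Fill (0+0,4+0) = (0,4)
Fill (0+0,4+1) = (0,5)
Fill (0+0,4+2) = (0,6)
Fill (0+1,4+0) = (1,4)

Answer: #..####
....#..
#...##.
.##...#
#....#.
..#....
##.##..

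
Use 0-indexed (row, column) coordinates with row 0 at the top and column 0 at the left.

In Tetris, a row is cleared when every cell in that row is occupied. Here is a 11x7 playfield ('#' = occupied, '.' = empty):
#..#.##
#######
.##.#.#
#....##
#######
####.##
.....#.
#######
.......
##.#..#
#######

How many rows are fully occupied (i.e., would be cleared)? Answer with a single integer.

Answer: 4

Derivation:
Check each row:
  row 0: 3 empty cells -> not full
  row 1: 0 empty cells -> FULL (clear)
  row 2: 3 empty cells -> not full
  row 3: 4 empty cells -> not full
  row 4: 0 empty cells -> FULL (clear)
  row 5: 1 empty cell -> not full
  row 6: 6 empty cells -> not full
  row 7: 0 empty cells -> FULL (clear)
  row 8: 7 empty cells -> not full
  row 9: 3 empty cells -> not full
  row 10: 0 empty cells -> FULL (clear)
Total rows cleared: 4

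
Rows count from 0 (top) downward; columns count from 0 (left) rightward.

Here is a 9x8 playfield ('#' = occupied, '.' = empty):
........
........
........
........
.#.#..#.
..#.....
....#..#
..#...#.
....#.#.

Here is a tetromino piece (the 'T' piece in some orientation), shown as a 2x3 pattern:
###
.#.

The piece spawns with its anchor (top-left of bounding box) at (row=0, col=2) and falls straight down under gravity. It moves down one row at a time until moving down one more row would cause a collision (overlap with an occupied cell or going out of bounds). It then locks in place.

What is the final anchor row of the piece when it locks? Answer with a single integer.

Answer: 2

Derivation:
Spawn at (row=0, col=2). Try each row:
  row 0: fits
  row 1: fits
  row 2: fits
  row 3: blocked -> lock at row 2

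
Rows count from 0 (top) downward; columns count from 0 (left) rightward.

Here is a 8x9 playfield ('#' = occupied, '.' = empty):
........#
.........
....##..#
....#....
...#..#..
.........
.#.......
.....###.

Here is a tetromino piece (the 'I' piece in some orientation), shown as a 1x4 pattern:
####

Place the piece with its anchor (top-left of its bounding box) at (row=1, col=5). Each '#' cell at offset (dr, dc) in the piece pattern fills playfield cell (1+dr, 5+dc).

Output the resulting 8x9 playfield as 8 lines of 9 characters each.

Answer: ........#
.....####
....##..#
....#....
...#..#..
.........
.#.......
.....###.

Derivation:
Fill (1+0,5+0) = (1,5)
Fill (1+0,5+1) = (1,6)
Fill (1+0,5+2) = (1,7)
Fill (1+0,5+3) = (1,8)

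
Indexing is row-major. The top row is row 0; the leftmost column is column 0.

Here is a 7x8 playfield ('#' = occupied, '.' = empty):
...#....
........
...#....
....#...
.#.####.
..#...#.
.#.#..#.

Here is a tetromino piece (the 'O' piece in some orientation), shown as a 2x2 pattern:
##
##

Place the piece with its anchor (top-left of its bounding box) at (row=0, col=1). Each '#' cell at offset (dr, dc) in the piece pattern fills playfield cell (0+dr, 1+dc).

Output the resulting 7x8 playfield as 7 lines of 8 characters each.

Fill (0+0,1+0) = (0,1)
Fill (0+0,1+1) = (0,2)
Fill (0+1,1+0) = (1,1)
Fill (0+1,1+1) = (1,2)

Answer: .###....
.##.....
...#....
....#...
.#.####.
..#...#.
.#.#..#.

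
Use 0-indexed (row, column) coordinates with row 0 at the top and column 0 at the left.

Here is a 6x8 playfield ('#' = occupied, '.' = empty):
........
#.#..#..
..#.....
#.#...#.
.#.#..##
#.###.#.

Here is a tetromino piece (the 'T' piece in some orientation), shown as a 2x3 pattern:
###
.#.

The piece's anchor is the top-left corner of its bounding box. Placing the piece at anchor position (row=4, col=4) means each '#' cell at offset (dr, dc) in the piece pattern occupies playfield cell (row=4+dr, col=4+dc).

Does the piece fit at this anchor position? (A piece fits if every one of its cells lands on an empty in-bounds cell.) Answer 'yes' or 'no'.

Check each piece cell at anchor (4, 4):
  offset (0,0) -> (4,4): empty -> OK
  offset (0,1) -> (4,5): empty -> OK
  offset (0,2) -> (4,6): occupied ('#') -> FAIL
  offset (1,1) -> (5,5): empty -> OK
All cells valid: no

Answer: no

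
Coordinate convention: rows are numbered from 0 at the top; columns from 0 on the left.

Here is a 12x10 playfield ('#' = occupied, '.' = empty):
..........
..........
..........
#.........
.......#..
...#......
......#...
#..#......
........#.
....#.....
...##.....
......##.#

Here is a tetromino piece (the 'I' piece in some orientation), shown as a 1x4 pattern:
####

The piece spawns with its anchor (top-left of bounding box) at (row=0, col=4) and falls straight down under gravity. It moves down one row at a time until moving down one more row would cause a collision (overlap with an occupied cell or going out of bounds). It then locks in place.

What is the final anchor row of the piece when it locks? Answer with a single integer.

Spawn at (row=0, col=4). Try each row:
  row 0: fits
  row 1: fits
  row 2: fits
  row 3: fits
  row 4: blocked -> lock at row 3

Answer: 3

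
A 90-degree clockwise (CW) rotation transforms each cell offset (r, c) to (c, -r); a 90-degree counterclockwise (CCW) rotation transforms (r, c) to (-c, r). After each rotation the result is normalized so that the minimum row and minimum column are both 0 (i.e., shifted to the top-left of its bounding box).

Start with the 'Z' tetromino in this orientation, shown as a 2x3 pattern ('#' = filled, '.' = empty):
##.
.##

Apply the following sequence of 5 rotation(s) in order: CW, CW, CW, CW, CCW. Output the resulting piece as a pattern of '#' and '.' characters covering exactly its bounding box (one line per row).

Answer: .#
##
#.

Derivation:
Start:
##.
.##
After rotation 1 (CW):
.#
##
#.
After rotation 2 (CW):
##.
.##
After rotation 3 (CW):
.#
##
#.
After rotation 4 (CW):
##.
.##
After rotation 5 (CCW):
.#
##
#.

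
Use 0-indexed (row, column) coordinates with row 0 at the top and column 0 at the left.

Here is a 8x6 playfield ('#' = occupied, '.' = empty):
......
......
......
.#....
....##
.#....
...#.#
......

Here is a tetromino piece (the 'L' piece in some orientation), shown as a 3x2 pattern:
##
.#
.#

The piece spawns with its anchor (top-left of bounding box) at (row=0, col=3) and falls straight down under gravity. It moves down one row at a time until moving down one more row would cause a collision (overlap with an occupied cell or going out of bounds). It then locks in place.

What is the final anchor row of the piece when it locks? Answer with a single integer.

Answer: 1

Derivation:
Spawn at (row=0, col=3). Try each row:
  row 0: fits
  row 1: fits
  row 2: blocked -> lock at row 1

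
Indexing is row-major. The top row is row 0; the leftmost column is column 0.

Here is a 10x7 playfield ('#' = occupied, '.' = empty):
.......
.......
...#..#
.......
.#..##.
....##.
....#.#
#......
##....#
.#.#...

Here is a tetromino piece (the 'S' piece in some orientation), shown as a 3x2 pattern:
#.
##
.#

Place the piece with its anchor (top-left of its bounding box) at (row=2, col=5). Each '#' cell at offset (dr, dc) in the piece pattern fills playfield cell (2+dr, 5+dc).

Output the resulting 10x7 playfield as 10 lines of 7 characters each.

Fill (2+0,5+0) = (2,5)
Fill (2+1,5+0) = (3,5)
Fill (2+1,5+1) = (3,6)
Fill (2+2,5+1) = (4,6)

Answer: .......
.......
...#.##
.....##
.#..###
....##.
....#.#
#......
##....#
.#.#...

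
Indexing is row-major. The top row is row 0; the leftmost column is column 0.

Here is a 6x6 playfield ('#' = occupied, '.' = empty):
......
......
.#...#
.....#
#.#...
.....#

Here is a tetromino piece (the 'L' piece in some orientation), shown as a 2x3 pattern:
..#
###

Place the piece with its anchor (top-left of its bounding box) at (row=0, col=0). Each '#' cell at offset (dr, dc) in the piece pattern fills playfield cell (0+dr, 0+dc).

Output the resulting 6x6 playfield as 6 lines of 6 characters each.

Answer: ..#...
###...
.#...#
.....#
#.#...
.....#

Derivation:
Fill (0+0,0+2) = (0,2)
Fill (0+1,0+0) = (1,0)
Fill (0+1,0+1) = (1,1)
Fill (0+1,0+2) = (1,2)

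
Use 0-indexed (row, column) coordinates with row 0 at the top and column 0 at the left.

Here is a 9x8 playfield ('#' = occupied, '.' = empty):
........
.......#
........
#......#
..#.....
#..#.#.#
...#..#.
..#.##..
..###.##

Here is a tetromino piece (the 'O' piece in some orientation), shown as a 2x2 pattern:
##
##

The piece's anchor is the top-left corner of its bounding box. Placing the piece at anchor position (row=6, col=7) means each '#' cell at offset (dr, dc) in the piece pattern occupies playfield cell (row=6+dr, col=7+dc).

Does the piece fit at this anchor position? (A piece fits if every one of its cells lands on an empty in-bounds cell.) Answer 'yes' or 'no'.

Answer: no

Derivation:
Check each piece cell at anchor (6, 7):
  offset (0,0) -> (6,7): empty -> OK
  offset (0,1) -> (6,8): out of bounds -> FAIL
  offset (1,0) -> (7,7): empty -> OK
  offset (1,1) -> (7,8): out of bounds -> FAIL
All cells valid: no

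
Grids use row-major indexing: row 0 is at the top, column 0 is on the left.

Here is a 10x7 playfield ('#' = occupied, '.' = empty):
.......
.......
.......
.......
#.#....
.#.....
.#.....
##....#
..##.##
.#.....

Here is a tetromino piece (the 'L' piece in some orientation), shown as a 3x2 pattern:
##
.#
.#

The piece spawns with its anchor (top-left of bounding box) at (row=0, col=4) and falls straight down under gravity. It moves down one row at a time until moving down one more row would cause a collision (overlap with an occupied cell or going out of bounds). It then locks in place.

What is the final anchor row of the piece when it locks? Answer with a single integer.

Answer: 5

Derivation:
Spawn at (row=0, col=4). Try each row:
  row 0: fits
  row 1: fits
  row 2: fits
  row 3: fits
  row 4: fits
  row 5: fits
  row 6: blocked -> lock at row 5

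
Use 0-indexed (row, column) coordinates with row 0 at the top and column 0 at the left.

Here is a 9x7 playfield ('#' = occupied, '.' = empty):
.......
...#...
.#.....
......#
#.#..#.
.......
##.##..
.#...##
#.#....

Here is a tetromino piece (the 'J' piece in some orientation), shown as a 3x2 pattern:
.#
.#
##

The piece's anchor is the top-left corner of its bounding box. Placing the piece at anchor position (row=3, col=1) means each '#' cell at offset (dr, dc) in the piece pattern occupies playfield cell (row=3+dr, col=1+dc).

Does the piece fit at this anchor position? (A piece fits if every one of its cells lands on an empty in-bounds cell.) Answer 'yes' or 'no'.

Check each piece cell at anchor (3, 1):
  offset (0,1) -> (3,2): empty -> OK
  offset (1,1) -> (4,2): occupied ('#') -> FAIL
  offset (2,0) -> (5,1): empty -> OK
  offset (2,1) -> (5,2): empty -> OK
All cells valid: no

Answer: no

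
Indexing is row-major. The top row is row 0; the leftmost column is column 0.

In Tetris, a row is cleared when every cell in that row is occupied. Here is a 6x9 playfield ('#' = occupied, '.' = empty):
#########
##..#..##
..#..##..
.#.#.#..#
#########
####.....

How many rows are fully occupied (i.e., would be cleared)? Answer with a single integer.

Check each row:
  row 0: 0 empty cells -> FULL (clear)
  row 1: 4 empty cells -> not full
  row 2: 6 empty cells -> not full
  row 3: 5 empty cells -> not full
  row 4: 0 empty cells -> FULL (clear)
  row 5: 5 empty cells -> not full
Total rows cleared: 2

Answer: 2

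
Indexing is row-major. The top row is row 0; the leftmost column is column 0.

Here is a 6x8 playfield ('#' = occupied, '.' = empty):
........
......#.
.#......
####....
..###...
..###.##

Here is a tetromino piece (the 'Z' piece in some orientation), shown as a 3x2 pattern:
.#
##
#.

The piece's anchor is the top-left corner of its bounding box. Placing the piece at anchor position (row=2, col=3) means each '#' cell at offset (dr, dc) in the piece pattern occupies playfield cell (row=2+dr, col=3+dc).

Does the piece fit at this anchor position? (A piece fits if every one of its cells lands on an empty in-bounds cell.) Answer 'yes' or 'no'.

Answer: no

Derivation:
Check each piece cell at anchor (2, 3):
  offset (0,1) -> (2,4): empty -> OK
  offset (1,0) -> (3,3): occupied ('#') -> FAIL
  offset (1,1) -> (3,4): empty -> OK
  offset (2,0) -> (4,3): occupied ('#') -> FAIL
All cells valid: no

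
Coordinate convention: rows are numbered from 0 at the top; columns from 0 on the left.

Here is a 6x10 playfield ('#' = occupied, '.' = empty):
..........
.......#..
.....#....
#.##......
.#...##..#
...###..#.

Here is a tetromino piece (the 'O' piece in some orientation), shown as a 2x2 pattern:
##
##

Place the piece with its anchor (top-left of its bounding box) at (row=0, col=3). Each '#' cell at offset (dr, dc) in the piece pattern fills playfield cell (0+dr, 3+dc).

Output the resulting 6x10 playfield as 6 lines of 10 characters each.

Fill (0+0,3+0) = (0,3)
Fill (0+0,3+1) = (0,4)
Fill (0+1,3+0) = (1,3)
Fill (0+1,3+1) = (1,4)

Answer: ...##.....
...##..#..
.....#....
#.##......
.#...##..#
...###..#.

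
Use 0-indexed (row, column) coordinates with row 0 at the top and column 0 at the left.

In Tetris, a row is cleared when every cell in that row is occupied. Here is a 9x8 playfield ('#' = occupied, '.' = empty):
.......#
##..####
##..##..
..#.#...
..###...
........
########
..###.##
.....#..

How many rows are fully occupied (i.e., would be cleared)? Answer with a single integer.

Answer: 1

Derivation:
Check each row:
  row 0: 7 empty cells -> not full
  row 1: 2 empty cells -> not full
  row 2: 4 empty cells -> not full
  row 3: 6 empty cells -> not full
  row 4: 5 empty cells -> not full
  row 5: 8 empty cells -> not full
  row 6: 0 empty cells -> FULL (clear)
  row 7: 3 empty cells -> not full
  row 8: 7 empty cells -> not full
Total rows cleared: 1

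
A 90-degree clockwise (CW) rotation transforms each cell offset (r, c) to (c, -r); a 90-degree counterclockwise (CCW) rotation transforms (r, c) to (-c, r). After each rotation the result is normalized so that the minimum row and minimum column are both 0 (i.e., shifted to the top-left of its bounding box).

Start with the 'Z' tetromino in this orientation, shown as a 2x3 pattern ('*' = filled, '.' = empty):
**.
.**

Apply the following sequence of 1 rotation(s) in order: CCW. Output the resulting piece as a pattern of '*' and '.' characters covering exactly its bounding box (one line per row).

Answer: .*
**
*.

Derivation:
Start:
**.
.**
After rotation 1 (CCW):
.*
**
*.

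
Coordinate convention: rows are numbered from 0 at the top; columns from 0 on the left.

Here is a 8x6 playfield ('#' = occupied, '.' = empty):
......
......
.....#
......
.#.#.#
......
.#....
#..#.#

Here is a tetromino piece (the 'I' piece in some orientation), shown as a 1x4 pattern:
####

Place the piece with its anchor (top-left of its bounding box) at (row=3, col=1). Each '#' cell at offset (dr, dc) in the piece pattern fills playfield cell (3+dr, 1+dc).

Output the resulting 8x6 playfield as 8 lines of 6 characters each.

Fill (3+0,1+0) = (3,1)
Fill (3+0,1+1) = (3,2)
Fill (3+0,1+2) = (3,3)
Fill (3+0,1+3) = (3,4)

Answer: ......
......
.....#
.####.
.#.#.#
......
.#....
#..#.#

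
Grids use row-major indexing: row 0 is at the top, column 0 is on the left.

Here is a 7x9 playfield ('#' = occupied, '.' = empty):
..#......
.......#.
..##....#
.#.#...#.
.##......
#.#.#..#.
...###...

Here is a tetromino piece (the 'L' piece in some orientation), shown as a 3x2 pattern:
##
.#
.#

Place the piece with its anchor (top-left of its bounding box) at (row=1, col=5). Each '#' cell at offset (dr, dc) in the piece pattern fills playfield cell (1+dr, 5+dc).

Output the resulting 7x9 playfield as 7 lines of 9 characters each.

Answer: ..#......
.....###.
..##..#.#
.#.#..##.
.##......
#.#.#..#.
...###...

Derivation:
Fill (1+0,5+0) = (1,5)
Fill (1+0,5+1) = (1,6)
Fill (1+1,5+1) = (2,6)
Fill (1+2,5+1) = (3,6)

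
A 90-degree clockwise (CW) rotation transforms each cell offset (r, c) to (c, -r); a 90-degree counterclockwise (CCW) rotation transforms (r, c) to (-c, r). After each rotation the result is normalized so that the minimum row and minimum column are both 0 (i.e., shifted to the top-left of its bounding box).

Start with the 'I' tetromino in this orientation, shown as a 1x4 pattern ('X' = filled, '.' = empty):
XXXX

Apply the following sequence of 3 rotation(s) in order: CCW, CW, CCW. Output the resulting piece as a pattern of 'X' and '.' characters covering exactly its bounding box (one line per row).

Answer: X
X
X
X

Derivation:
Start:
XXXX
After rotation 1 (CCW):
X
X
X
X
After rotation 2 (CW):
XXXX
After rotation 3 (CCW):
X
X
X
X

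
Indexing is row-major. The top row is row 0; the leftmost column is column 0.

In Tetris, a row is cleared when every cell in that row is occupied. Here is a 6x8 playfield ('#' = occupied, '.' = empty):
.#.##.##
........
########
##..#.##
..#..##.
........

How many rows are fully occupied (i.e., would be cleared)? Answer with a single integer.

Answer: 1

Derivation:
Check each row:
  row 0: 3 empty cells -> not full
  row 1: 8 empty cells -> not full
  row 2: 0 empty cells -> FULL (clear)
  row 3: 3 empty cells -> not full
  row 4: 5 empty cells -> not full
  row 5: 8 empty cells -> not full
Total rows cleared: 1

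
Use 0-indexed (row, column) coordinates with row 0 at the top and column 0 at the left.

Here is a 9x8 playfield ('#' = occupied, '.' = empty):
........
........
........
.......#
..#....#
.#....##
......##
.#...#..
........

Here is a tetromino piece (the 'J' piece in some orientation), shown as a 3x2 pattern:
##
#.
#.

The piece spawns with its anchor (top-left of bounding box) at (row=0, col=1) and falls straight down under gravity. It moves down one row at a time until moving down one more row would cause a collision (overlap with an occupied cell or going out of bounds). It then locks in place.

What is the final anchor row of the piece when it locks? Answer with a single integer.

Spawn at (row=0, col=1). Try each row:
  row 0: fits
  row 1: fits
  row 2: fits
  row 3: blocked -> lock at row 2

Answer: 2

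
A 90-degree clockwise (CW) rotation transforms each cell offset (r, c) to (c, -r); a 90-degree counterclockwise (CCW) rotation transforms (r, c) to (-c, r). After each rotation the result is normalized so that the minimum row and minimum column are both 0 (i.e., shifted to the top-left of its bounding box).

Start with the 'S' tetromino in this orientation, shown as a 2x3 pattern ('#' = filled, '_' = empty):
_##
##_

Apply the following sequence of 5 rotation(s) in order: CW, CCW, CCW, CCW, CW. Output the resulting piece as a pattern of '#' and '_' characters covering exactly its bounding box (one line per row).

Answer: #_
##
_#

Derivation:
Start:
_##
##_
After rotation 1 (CW):
#_
##
_#
After rotation 2 (CCW):
_##
##_
After rotation 3 (CCW):
#_
##
_#
After rotation 4 (CCW):
_##
##_
After rotation 5 (CW):
#_
##
_#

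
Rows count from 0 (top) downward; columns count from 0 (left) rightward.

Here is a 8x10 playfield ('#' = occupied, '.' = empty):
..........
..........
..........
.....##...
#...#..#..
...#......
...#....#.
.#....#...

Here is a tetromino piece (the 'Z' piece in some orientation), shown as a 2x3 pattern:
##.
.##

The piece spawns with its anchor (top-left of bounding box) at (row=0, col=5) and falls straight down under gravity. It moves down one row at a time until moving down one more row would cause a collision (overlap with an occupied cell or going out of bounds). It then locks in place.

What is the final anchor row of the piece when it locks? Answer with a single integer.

Answer: 1

Derivation:
Spawn at (row=0, col=5). Try each row:
  row 0: fits
  row 1: fits
  row 2: blocked -> lock at row 1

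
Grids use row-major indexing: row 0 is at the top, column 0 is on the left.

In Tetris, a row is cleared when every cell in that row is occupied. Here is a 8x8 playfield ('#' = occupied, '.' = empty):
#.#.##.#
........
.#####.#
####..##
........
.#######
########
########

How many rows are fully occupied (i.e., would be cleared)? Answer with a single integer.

Check each row:
  row 0: 3 empty cells -> not full
  row 1: 8 empty cells -> not full
  row 2: 2 empty cells -> not full
  row 3: 2 empty cells -> not full
  row 4: 8 empty cells -> not full
  row 5: 1 empty cell -> not full
  row 6: 0 empty cells -> FULL (clear)
  row 7: 0 empty cells -> FULL (clear)
Total rows cleared: 2

Answer: 2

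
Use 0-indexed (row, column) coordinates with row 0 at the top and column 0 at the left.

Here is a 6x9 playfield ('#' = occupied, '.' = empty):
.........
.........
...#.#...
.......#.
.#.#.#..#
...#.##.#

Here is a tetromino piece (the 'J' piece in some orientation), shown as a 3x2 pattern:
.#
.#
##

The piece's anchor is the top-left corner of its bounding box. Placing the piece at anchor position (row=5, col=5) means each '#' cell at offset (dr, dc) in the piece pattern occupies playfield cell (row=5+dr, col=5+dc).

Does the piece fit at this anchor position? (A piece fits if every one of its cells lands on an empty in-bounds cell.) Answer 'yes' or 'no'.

Answer: no

Derivation:
Check each piece cell at anchor (5, 5):
  offset (0,1) -> (5,6): occupied ('#') -> FAIL
  offset (1,1) -> (6,6): out of bounds -> FAIL
  offset (2,0) -> (7,5): out of bounds -> FAIL
  offset (2,1) -> (7,6): out of bounds -> FAIL
All cells valid: no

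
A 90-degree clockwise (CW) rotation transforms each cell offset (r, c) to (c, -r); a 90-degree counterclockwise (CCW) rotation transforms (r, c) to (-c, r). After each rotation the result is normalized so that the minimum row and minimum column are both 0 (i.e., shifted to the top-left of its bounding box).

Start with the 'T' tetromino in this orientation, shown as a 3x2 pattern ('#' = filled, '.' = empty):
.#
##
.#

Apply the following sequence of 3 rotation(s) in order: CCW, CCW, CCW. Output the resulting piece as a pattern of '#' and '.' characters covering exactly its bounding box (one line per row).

Start:
.#
##
.#
After rotation 1 (CCW):
###
.#.
After rotation 2 (CCW):
#.
##
#.
After rotation 3 (CCW):
.#.
###

Answer: .#.
###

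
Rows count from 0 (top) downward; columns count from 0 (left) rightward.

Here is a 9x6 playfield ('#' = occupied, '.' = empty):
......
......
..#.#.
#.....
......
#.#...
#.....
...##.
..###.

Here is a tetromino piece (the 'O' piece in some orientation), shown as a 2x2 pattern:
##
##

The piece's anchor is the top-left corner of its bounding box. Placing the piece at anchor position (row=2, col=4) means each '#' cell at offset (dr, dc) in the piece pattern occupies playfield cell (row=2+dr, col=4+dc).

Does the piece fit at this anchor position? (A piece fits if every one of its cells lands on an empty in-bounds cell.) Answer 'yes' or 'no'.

Answer: no

Derivation:
Check each piece cell at anchor (2, 4):
  offset (0,0) -> (2,4): occupied ('#') -> FAIL
  offset (0,1) -> (2,5): empty -> OK
  offset (1,0) -> (3,4): empty -> OK
  offset (1,1) -> (3,5): empty -> OK
All cells valid: no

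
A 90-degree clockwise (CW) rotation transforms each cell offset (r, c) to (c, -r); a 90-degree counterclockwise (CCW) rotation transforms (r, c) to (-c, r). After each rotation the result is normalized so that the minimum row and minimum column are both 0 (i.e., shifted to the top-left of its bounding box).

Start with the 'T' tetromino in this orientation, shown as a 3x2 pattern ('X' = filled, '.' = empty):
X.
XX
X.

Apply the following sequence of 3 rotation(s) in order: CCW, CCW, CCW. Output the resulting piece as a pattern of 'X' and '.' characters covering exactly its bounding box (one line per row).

Start:
X.
XX
X.
After rotation 1 (CCW):
.X.
XXX
After rotation 2 (CCW):
.X
XX
.X
After rotation 3 (CCW):
XXX
.X.

Answer: XXX
.X.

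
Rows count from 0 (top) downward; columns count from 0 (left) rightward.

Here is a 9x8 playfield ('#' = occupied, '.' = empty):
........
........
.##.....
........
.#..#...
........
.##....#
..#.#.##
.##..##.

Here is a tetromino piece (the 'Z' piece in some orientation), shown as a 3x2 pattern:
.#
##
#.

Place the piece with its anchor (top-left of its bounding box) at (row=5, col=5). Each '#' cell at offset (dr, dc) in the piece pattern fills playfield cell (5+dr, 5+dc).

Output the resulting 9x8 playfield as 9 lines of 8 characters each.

Fill (5+0,5+1) = (5,6)
Fill (5+1,5+0) = (6,5)
Fill (5+1,5+1) = (6,6)
Fill (5+2,5+0) = (7,5)

Answer: ........
........
.##.....
........
.#..#...
......#.
.##..###
..#.####
.##..##.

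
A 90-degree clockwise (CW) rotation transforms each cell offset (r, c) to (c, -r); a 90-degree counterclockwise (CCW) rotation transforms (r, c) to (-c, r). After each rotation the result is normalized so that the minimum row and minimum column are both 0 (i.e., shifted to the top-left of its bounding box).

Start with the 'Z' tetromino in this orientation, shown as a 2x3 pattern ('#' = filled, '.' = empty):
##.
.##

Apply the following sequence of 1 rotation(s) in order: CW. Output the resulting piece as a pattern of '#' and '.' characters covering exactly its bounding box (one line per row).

Answer: .#
##
#.

Derivation:
Start:
##.
.##
After rotation 1 (CW):
.#
##
#.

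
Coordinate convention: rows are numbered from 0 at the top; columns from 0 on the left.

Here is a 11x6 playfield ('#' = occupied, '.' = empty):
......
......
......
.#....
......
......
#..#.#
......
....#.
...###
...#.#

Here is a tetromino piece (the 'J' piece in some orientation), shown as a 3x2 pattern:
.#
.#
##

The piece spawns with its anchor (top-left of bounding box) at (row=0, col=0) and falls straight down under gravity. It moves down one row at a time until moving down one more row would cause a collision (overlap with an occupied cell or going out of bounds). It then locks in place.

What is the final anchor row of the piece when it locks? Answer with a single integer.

Answer: 0

Derivation:
Spawn at (row=0, col=0). Try each row:
  row 0: fits
  row 1: blocked -> lock at row 0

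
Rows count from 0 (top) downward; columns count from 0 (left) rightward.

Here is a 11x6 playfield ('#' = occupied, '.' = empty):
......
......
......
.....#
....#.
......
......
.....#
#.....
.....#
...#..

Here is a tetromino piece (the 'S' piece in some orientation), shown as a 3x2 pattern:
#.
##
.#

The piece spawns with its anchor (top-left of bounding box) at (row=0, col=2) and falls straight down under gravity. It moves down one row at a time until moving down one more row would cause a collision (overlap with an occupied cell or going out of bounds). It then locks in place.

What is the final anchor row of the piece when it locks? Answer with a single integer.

Answer: 7

Derivation:
Spawn at (row=0, col=2). Try each row:
  row 0: fits
  row 1: fits
  row 2: fits
  row 3: fits
  row 4: fits
  row 5: fits
  row 6: fits
  row 7: fits
  row 8: blocked -> lock at row 7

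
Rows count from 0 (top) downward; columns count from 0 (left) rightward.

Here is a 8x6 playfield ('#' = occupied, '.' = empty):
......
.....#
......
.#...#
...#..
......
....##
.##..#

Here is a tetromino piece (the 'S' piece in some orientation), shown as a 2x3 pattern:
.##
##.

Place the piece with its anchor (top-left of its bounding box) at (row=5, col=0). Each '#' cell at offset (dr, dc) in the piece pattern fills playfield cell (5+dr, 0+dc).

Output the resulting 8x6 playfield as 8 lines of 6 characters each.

Fill (5+0,0+1) = (5,1)
Fill (5+0,0+2) = (5,2)
Fill (5+1,0+0) = (6,0)
Fill (5+1,0+1) = (6,1)

Answer: ......
.....#
......
.#...#
...#..
.##...
##..##
.##..#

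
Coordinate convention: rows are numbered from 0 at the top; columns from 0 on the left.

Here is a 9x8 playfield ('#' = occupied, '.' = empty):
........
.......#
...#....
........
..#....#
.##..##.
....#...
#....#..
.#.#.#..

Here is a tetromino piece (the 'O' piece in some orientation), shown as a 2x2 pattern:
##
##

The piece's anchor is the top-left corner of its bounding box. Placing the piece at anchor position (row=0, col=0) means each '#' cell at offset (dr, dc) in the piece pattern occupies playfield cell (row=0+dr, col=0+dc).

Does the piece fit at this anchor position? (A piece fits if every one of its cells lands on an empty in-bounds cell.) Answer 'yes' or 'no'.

Check each piece cell at anchor (0, 0):
  offset (0,0) -> (0,0): empty -> OK
  offset (0,1) -> (0,1): empty -> OK
  offset (1,0) -> (1,0): empty -> OK
  offset (1,1) -> (1,1): empty -> OK
All cells valid: yes

Answer: yes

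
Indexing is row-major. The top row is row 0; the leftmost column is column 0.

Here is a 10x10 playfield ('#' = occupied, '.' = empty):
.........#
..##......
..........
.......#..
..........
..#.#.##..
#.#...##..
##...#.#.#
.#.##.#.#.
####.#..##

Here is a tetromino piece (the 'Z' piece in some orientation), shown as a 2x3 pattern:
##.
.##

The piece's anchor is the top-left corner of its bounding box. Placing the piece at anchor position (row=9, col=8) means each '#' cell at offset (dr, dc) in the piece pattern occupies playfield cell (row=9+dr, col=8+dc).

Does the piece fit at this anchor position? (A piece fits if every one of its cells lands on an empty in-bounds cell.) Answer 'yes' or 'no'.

Check each piece cell at anchor (9, 8):
  offset (0,0) -> (9,8): occupied ('#') -> FAIL
  offset (0,1) -> (9,9): occupied ('#') -> FAIL
  offset (1,1) -> (10,9): out of bounds -> FAIL
  offset (1,2) -> (10,10): out of bounds -> FAIL
All cells valid: no

Answer: no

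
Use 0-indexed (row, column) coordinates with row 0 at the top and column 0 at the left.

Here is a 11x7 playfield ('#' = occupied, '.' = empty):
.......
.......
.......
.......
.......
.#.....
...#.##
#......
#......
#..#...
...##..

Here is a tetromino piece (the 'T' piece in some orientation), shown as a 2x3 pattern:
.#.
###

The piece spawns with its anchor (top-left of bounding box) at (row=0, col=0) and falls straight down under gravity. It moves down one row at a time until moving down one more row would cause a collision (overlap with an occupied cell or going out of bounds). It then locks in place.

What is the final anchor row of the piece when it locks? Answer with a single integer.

Spawn at (row=0, col=0). Try each row:
  row 0: fits
  row 1: fits
  row 2: fits
  row 3: fits
  row 4: blocked -> lock at row 3

Answer: 3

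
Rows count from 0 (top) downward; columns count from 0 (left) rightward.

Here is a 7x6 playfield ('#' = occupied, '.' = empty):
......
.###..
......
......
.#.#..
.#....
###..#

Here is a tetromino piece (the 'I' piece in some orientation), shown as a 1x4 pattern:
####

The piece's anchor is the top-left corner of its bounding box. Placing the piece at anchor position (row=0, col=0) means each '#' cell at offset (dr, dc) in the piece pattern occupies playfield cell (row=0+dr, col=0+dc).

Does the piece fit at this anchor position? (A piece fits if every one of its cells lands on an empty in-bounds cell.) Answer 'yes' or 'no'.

Answer: yes

Derivation:
Check each piece cell at anchor (0, 0):
  offset (0,0) -> (0,0): empty -> OK
  offset (0,1) -> (0,1): empty -> OK
  offset (0,2) -> (0,2): empty -> OK
  offset (0,3) -> (0,3): empty -> OK
All cells valid: yes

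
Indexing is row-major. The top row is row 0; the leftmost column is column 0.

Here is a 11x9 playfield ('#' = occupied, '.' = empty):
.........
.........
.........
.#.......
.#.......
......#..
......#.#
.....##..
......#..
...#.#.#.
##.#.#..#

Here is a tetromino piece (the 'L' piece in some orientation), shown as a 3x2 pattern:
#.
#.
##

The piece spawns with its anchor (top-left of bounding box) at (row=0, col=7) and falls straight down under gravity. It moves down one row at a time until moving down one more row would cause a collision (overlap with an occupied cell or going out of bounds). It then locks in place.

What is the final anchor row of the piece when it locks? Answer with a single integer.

Answer: 3

Derivation:
Spawn at (row=0, col=7). Try each row:
  row 0: fits
  row 1: fits
  row 2: fits
  row 3: fits
  row 4: blocked -> lock at row 3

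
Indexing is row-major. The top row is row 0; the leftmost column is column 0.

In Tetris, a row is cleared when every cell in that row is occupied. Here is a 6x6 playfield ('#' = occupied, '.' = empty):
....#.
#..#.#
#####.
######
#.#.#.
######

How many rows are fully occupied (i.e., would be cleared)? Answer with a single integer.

Check each row:
  row 0: 5 empty cells -> not full
  row 1: 3 empty cells -> not full
  row 2: 1 empty cell -> not full
  row 3: 0 empty cells -> FULL (clear)
  row 4: 3 empty cells -> not full
  row 5: 0 empty cells -> FULL (clear)
Total rows cleared: 2

Answer: 2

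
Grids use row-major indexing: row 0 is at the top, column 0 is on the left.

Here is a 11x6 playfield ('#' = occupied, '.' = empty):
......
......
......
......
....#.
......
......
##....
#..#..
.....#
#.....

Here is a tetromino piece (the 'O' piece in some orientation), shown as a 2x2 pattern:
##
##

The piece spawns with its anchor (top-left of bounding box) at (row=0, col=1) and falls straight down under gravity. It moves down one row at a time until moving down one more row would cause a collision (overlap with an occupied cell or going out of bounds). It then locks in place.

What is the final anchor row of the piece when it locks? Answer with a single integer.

Spawn at (row=0, col=1). Try each row:
  row 0: fits
  row 1: fits
  row 2: fits
  row 3: fits
  row 4: fits
  row 5: fits
  row 6: blocked -> lock at row 5

Answer: 5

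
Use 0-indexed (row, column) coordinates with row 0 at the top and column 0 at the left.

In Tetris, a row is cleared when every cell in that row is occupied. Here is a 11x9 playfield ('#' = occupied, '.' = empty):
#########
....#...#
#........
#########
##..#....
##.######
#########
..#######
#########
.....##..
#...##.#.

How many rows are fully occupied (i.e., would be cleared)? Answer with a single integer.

Check each row:
  row 0: 0 empty cells -> FULL (clear)
  row 1: 7 empty cells -> not full
  row 2: 8 empty cells -> not full
  row 3: 0 empty cells -> FULL (clear)
  row 4: 6 empty cells -> not full
  row 5: 1 empty cell -> not full
  row 6: 0 empty cells -> FULL (clear)
  row 7: 2 empty cells -> not full
  row 8: 0 empty cells -> FULL (clear)
  row 9: 7 empty cells -> not full
  row 10: 5 empty cells -> not full
Total rows cleared: 4

Answer: 4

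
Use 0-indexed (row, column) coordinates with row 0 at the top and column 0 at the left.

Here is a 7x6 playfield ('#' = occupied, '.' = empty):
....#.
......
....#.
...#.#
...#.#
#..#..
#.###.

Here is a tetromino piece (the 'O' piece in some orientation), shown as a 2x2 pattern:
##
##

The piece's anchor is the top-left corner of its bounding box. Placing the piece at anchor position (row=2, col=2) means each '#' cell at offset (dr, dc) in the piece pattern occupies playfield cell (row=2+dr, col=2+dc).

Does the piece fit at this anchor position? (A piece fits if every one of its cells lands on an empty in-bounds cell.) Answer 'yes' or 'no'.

Answer: no

Derivation:
Check each piece cell at anchor (2, 2):
  offset (0,0) -> (2,2): empty -> OK
  offset (0,1) -> (2,3): empty -> OK
  offset (1,0) -> (3,2): empty -> OK
  offset (1,1) -> (3,3): occupied ('#') -> FAIL
All cells valid: no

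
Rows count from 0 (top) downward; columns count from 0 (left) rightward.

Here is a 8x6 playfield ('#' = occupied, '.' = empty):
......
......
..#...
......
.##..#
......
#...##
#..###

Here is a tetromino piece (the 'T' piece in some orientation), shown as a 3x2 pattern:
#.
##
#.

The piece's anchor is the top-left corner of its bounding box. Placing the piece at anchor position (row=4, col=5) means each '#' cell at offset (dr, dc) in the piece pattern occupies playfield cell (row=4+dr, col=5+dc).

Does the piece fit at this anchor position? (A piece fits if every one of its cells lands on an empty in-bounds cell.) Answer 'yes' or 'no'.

Check each piece cell at anchor (4, 5):
  offset (0,0) -> (4,5): occupied ('#') -> FAIL
  offset (1,0) -> (5,5): empty -> OK
  offset (1,1) -> (5,6): out of bounds -> FAIL
  offset (2,0) -> (6,5): occupied ('#') -> FAIL
All cells valid: no

Answer: no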